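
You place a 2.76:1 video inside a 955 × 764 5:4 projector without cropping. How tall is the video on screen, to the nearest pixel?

346 px

2.76:1 (2.760) > 5:4 (1.250), so the video fills the width.
That makes the image 346.01 px tall (955 / 2.760).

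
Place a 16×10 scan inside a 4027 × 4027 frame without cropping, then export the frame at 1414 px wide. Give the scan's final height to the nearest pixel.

At 4027×4027 the scan is width-limited, so height = 4027 × 10/16 ≈ 2516.88 px.
Scaling 4027 → 1414 is ×0.3511, so the height becomes 2516.88 × 0.3511 ≈ 883.75 px.

884 px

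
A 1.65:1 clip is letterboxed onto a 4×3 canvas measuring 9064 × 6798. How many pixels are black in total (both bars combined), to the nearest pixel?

1.65:1 (1.650) > 4×3 (1.333), so the clip fills the width.
The clip is 9064 / 1.650 ≈ 5493.3333 px tall.
Leftover height: 6798 − 5493.3333 = 1304.6667 px.
Across the 9064-px span: 1304.6667 × 9064 ≈ 11825499 px.

11825499 pixels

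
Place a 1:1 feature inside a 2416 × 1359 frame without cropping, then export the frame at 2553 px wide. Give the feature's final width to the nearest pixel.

At 2416×1359 the feature is height-limited, so width = 1359 × 1/1 ≈ 1359.00 px.
Resizing to 2553 px wide multiplies everything by 1.0567: 1359.00 → 1436.06 px.

1436 px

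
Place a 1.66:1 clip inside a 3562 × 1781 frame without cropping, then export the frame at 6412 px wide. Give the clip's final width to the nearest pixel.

5322 px

Fitted into 3562×1781, the clip spans the height; its width is 1781 × 1.660 ≈ 2956.46 px.
Scaling 3562 → 6412 is ×1.8001, so the width becomes 2956.46 × 1.8001 ≈ 5321.96 px.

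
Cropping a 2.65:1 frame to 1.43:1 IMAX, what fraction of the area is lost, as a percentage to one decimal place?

The height stays; only width is cut (since 1.43:1 IMAX is narrower than 2.65:1).
Fraction kept = (1.430)/(2.650) ≈ 53.96%, so 46.04% is lost.

46.0%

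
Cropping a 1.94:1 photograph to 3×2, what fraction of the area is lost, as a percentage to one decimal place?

The height stays; only width is cut (since 3×2 is narrower than 1.94:1).
Area ratio = (1.500)/(1.940) = 77.32%; the remaining 22.68% is cropped out.

22.7%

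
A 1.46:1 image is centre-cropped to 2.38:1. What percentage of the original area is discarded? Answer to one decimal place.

The width stays; only height is cut (since 2.38:1 is wider than 1.46:1).
(1.460)/(2.380) ≈ 0.613 of the area survives, leaving 38.66% discarded.

38.7%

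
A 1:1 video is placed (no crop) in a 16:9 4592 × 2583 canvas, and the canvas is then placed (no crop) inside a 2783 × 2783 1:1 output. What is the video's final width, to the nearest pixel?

1:1 in 4592×2583: fills the height, so the video is 2583.00 × 2583.00.
16:9 in 2783×2783: fills the width, so the intermediate becomes 2783.00 × 1565.44 — a scale of ×0.6061.
The video scales with it: width 2583.00 × 0.6061 ≈ 1565.44.

1565 px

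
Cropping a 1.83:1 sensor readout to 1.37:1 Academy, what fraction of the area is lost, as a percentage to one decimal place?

25.1%

The height stays; only width is cut (since 1.37:1 Academy is narrower than 1.83:1).
Area ratio = (1.370)/(1.830) = 74.86%; the remaining 25.14% is cropped out.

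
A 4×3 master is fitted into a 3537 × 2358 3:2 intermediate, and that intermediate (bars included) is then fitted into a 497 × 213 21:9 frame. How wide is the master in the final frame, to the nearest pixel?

Inside the 3537×2358 canvas the master is height-limited at 3144.00 × 2358.00.
The 3:2 canvas is height-limited in 497×213, giving 319.50 × 213.00; scale factor 0.0903.
The master scales with it: width 3144.00 × 0.0903 ≈ 284.00.

284 px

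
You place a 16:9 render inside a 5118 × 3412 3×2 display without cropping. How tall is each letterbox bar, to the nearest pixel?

267 px

16:9 is wider than 3×2, so it spans the full width.
The render is 5118 × 9/16 ≈ 2878.88 px tall.
Black = 3412 − 2878.88 = 533.12 px, or 266.56 per bar.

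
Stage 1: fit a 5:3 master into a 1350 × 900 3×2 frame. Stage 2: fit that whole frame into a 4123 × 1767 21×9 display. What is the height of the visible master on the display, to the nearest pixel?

1590 px

First fit — 5:3 into 1350×900 spans the width: 1350.00 × 810.00.
3×2 in 4123×1767: fills the height, so the intermediate becomes 2650.50 × 1767.00 — a scale of ×1.9633.
The master scales with it: height 810.00 × 1.9633 ≈ 1590.30.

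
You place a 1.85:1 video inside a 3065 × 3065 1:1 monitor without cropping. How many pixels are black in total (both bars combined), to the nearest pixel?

1.85:1 (1.850) > 1:1 (1.000), so the video fills the width.
The video is 3065 / 1.850 ≈ 1656.7568 px tall.
Leftover height: 3065 − 1656.7568 = 1408.2432 px.
That's 1408.2432 × 3065 ≈ 4316266 black pixels.

4316266 pixels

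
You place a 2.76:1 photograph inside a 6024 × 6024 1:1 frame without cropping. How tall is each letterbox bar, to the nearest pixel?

2.76:1 is wider than 1:1, so it spans the full width.
Content height = 6024 / 2.760 ≈ 2182.61 px.
Leftover height: 6024 − 2182.61 = 3841.39 px → 1920.70 each side.

1921 px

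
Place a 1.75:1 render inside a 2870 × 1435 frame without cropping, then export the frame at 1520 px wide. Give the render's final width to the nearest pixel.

1330 px

Fitted into 2870×1435, the render spans the height; its width is 1435 × 1.750 ≈ 2511.25 px.
Scaling 2870 → 1520 is ×0.5296, so the width becomes 2511.25 × 0.5296 ≈ 1330.00 px.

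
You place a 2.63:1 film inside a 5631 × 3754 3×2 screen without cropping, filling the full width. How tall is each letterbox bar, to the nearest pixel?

806 px

The film is 5631 / 2.630 ≈ 2141.06 px tall.
3754 − 2141.06 = 1612.94 px of bars (806.47 each).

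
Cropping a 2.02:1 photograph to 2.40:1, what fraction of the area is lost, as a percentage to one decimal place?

15.8%

Going from 2.02:1 to 2.40:1 means cutting height while keeping width.
Area ratio = (2.020)/(2.400) = 84.17%; the remaining 15.83% is cropped out.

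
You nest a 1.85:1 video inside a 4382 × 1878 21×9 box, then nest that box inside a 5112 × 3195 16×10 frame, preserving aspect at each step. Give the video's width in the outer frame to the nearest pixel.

4053 px

1.85:1 in 4382×1878: fills the height, so the video is 3474.30 × 1878.00.
The 21×9 canvas is width-limited in 5112×3195, giving 5112.00 × 2190.86; scale factor 1.1666.
The video scales with it: width 3474.30 × 1.1666 ≈ 4053.09.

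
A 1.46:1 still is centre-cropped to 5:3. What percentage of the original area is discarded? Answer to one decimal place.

Going from 1.46:1 to 5:3 means cutting height while keeping width.
Fraction kept = (1.460)/(1.667) ≈ 87.60%, so 12.40% is lost.

12.4%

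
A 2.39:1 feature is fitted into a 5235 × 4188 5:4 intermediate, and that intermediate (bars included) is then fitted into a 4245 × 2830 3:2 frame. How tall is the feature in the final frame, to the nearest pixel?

1480 px

Inside the 5235×4188 canvas the feature is width-limited at 5235.00 × 2190.38.
The 5:4 canvas is height-limited in 4245×2830, giving 3537.50 × 2830.00; scale factor 0.6757.
The feature scales with it: height 2190.38 × 0.6757 ≈ 1480.13.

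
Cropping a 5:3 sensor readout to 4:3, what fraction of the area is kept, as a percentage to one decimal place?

80.0%

Going from 5:3 to 4:3 means cutting width while keeping height.
Fraction kept = (1.333)/(1.667) ≈ 80.00%.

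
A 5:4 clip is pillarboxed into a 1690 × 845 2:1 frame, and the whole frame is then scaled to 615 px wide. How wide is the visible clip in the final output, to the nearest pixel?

Fitted into 1690×845, the clip spans the height; its width is 845 × 5/4 ≈ 1056.25 px.
Resizing to 615 px wide multiplies everything by 0.3639: 1056.25 → 384.38 px.

384 px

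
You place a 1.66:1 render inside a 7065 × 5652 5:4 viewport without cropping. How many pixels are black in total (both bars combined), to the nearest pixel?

9862570 pixels

1.66:1 is wider than 5:4, so it spans the full width.
Content height = 7065 / 1.660 ≈ 4256.0241 px.
Leftover height: 5652 − 4256.0241 = 1395.9759 px.
That's 1395.9759 × 7065 ≈ 9862570 black pixels.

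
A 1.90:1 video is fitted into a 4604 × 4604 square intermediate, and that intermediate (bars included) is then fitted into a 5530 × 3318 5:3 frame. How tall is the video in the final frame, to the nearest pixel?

1.90:1 in 4604×4604: fills the width, so the video is 4604.00 × 2423.16.
Second fit — the square canvas into 5530×3318 spans the height: 3318.00 × 3318.00 (×0.7207 from 4604×4604).
So the video's height is 2423.16 × 0.7207 ≈ 1746.32.

1746 px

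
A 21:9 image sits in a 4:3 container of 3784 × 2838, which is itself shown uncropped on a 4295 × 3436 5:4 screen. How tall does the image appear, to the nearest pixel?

Inside the 3784×2838 canvas the image is width-limited at 3784.00 × 1621.71.
Second fit — the 4:3 canvas into 4295×3436 spans the width: 4295.00 × 3221.25 (×1.1350 from 3784×2838).
Applying the same ×1.1350: 1621.71 → 1840.71.

1841 px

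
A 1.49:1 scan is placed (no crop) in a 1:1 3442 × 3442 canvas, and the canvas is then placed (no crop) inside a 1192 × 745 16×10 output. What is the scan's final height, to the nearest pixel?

500 px

1.49:1 in 3442×3442: fills the width, so the scan is 3442.00 × 2310.07.
Second fit — the 1:1 canvas into 1192×745 spans the height: 745.00 × 745.00 (×0.2164 from 3442×3442).
The scan scales with it: height 2310.07 × 0.2164 ≈ 500.00.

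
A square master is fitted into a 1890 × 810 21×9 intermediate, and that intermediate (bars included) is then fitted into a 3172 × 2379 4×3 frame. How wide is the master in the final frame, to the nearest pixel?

1359 px

First fit — square into 1890×810 spans the height: 810.00 × 810.00.
21×9 in 3172×2379: fills the width, so the intermediate becomes 3172.00 × 1359.43 — a scale of ×1.6783.
The master scales with it: width 810.00 × 1.6783 ≈ 1359.43.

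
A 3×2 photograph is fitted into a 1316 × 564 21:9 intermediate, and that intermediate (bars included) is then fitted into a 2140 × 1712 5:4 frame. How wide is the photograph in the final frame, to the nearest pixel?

1376 px

3×2 in 1316×564: fills the height, so the photograph is 846.00 × 564.00.
The 21:9 canvas is width-limited in 2140×1712, giving 2140.00 × 917.14; scale factor 1.6261.
The photograph scales with it: width 846.00 × 1.6261 ≈ 1375.71.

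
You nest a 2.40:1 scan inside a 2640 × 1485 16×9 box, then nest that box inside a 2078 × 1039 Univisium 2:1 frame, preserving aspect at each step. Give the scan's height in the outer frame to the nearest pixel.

First fit — 2.40:1 into 2640×1485 spans the width: 2640.00 × 1100.00.
16×9 in 2078×1039: fills the height, so the intermediate becomes 1847.11 × 1039.00 — a scale of ×0.6997.
So the scan's height is 1100.00 × 0.6997 ≈ 769.63.

770 px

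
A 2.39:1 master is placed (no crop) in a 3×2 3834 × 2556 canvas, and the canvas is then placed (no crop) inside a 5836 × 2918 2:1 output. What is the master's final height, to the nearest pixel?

2.39:1 in 3834×2556: fills the width, so the master is 3834.00 × 1604.18.
Second fit — the 3×2 canvas into 5836×2918 spans the height: 4377.00 × 2918.00 (×1.1416 from 3834×2556).
So the master's height is 1604.18 × 1.1416 ≈ 1831.38.

1831 px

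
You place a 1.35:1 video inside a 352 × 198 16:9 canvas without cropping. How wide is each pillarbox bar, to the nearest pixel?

1.35:1 (1.350) < 16:9 (1.778), so the video fills the height.
The video is 198 × 1.350 ≈ 267.30 px wide.
352 − 267.30 = 84.70 px of bars (42.35 each).

42 px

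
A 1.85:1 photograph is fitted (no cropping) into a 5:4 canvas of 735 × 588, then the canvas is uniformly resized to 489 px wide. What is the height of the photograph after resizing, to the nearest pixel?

At 735×588 the photograph is width-limited, so height = 735 / 1.850 ≈ 397.30 px.
Resizing to 489 px wide multiplies everything by 0.6653: 397.30 → 264.32 px.

264 px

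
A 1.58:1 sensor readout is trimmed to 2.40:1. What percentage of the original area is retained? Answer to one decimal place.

Going from 1.58:1 to 2.40:1 means cutting height while keeping width.
Area ratio = (1.580)/(2.400) = 65.83% retained.

65.8%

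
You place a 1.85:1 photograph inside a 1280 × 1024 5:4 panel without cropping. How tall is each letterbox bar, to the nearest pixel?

166 px

1.85:1 (1.850) > 5:4 (1.250), so the photograph fills the width.
Content height = 1280 / 1.850 ≈ 691.89 px.
Black = 1024 − 691.89 = 332.11 px, or 166.05 per bar.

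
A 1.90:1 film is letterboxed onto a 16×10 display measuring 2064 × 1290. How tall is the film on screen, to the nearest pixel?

Since 1.900 > 1.600, the film is width-limited.
The film is 2064 / 1.900 ≈ 1086.32 px tall.

1086 px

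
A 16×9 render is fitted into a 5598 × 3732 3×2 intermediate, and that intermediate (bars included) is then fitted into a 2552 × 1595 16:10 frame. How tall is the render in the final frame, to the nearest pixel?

First fit — 16×9 into 5598×3732 spans the width: 5598.00 × 3148.88.
3×2 in 2552×1595: fills the height, so the intermediate becomes 2392.50 × 1595.00 — a scale of ×0.4274.
Applying the same ×0.4274: 3148.88 → 1345.78.

1346 px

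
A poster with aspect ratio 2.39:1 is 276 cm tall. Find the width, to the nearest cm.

660 cm

276 × 2.390 = 659.64.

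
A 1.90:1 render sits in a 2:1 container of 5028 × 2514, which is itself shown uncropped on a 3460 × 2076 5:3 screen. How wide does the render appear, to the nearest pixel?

1.90:1 in 5028×2514: fills the height, so the render is 4776.60 × 2514.00.
Second fit — the 2:1 canvas into 3460×2076 spans the width: 3460.00 × 1730.00 (×0.6881 from 5028×2514).
The render scales with it: width 4776.60 × 0.6881 ≈ 3287.00.

3287 px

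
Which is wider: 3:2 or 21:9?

3:2 = 1.5 and 21:9 = 2.333; 2.333 > 1.5.

21:9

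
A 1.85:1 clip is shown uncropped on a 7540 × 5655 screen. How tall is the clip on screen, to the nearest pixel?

1.85:1 (1.850) > 4×3 (1.333), so the clip fills the width.
That makes the image 4075.68 px tall (7540 / 1.850).

4076 px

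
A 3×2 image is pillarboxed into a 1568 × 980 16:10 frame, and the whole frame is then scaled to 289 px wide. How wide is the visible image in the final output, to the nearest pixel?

At 1568×980 the image is height-limited, so width = 980 × 3/2 ≈ 1470.00 px.
The frame scales by 289/1568 = 0.1843; 1470.00 × 0.1843 ≈ 270.94 px.

271 px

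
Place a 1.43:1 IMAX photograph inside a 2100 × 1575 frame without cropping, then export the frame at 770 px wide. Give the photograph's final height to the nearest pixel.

538 px

At 2100×1575 the photograph is width-limited, so height = 2100 / 1.430 ≈ 1468.53 px.
Scaling 2100 → 770 is ×0.3667, so the height becomes 1468.53 × 0.3667 ≈ 538.46 px.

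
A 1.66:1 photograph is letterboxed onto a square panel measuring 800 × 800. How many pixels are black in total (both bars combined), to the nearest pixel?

Since 1.660 > 1.000, the photograph is width-limited.
The photograph is 800 / 1.660 ≈ 481.9277 px tall.
Leftover height: 800 − 481.9277 = 318.0723 px.
That's 318.0723 × 800 ≈ 254458 black pixels.

254458 pixels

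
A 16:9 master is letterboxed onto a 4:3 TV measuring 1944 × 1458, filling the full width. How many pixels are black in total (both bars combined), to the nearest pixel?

The master is 1944 × 9/16 ≈ 1093.5000 px tall.
1458 − 1093.5000 = 364.5000 px of bars.
Across the 1944-px span: 364.5000 × 1944 ≈ 708588 px.

708588 pixels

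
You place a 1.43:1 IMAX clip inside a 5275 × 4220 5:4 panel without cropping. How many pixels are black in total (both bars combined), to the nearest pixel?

Since 1.430 > 1.250, the clip is width-limited.
Content height = 5275 / 1.430 ≈ 3688.8112 px.
Black = 4220 − 3688.8112 = 531.1888 px.
That's 531.1888 × 5275 ≈ 2802021 black pixels.

2802021 pixels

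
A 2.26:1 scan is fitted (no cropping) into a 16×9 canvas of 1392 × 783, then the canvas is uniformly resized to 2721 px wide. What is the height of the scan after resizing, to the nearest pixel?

1204 px

At 1392×783 the scan is width-limited, so height = 1392 / 2.260 ≈ 615.93 px.
The frame scales by 2721/1392 = 1.9547; 615.93 × 1.9547 ≈ 1203.98 px.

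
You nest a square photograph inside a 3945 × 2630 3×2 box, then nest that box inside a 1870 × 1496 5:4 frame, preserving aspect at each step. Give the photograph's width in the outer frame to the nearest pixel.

First fit — square into 3945×2630 spans the height: 2630.00 × 2630.00.
3×2 in 1870×1496: fills the width, so the intermediate becomes 1870.00 × 1246.67 — a scale of ×0.4740.
The photograph scales with it: width 2630.00 × 0.4740 ≈ 1246.67.

1247 px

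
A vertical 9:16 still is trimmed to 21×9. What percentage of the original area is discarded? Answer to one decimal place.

Going from vertical 9:16 to 21×9 means cutting height while keeping width.
Area ratio = (0.562)/(2.333) = 24.11%; the remaining 75.89% is cropped out.

75.9%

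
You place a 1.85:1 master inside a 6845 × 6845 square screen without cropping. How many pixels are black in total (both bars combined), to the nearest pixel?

21527525 pixels

Since 1.850 > 1.000, the master is width-limited.
The master is 6845 / 1.850 ≈ 3700.0000 px tall.
6845 − 3700.0000 = 3145.0000 px of bars.
Across the 6845-px span: 3145.0000 × 6845 ≈ 21527525 px.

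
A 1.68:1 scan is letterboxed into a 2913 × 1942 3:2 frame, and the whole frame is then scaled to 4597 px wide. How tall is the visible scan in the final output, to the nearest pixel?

At 2913×1942 the scan is width-limited, so height = 2913 / 1.680 ≈ 1733.93 px.
Resizing to 4597 px wide multiplies everything by 1.5781: 1733.93 → 2736.31 px.

2736 px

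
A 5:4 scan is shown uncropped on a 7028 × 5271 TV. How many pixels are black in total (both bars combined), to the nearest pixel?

2315287 pixels

Since 1.250 < 1.333, the scan is height-limited.
Content width = 5271 × 5/4 ≈ 6588.7500 px.
7028 − 6588.7500 = 439.2500 px of bars.
Bar area = 439.2500 × 5271 ≈ 2315287 px.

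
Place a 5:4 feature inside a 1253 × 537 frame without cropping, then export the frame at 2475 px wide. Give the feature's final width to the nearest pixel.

At 1253×537 the feature is height-limited, so width = 537 × 5/4 ≈ 671.25 px.
Scaling 1253 → 2475 is ×1.9753, so the width becomes 671.25 × 1.9753 ≈ 1325.89 px.

1326 px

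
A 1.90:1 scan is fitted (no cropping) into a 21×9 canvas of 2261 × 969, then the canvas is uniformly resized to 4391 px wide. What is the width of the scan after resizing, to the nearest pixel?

3576 px

At 2261×969 the scan is height-limited, so width = 969 × 1.900 ≈ 1841.10 px.
Scaling 2261 → 4391 is ×1.9421, so the width becomes 1841.10 × 1.9421 ≈ 3575.53 px.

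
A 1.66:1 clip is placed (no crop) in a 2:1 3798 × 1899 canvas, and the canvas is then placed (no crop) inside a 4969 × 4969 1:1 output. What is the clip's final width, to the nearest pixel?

1.66:1 in 3798×1899: fills the height, so the clip is 3152.34 × 1899.00.
2:1 in 4969×4969: fills the width, so the intermediate becomes 4969.00 × 2484.50 — a scale of ×1.3083.
So the clip's width is 3152.34 × 1.3083 ≈ 4124.27.

4124 px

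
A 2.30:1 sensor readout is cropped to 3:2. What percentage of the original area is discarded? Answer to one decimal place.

Going from 2.30:1 to 3:2 means cutting width while keeping height.
(1.500)/(2.300) ≈ 0.652 of the area survives, leaving 34.78% discarded.

34.8%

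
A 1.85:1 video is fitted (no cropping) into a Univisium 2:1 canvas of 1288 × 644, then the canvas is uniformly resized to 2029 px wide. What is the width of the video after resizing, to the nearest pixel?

In the 1288×644 frame the video fills the height: width = 644 × 1.850 ≈ 1191.40 px.
Resizing to 2029 px wide multiplies everything by 1.5753: 1191.40 → 1876.83 px.

1877 px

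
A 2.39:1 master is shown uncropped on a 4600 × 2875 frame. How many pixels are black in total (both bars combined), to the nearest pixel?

4371444 pixels

Since 2.390 > 1.600, the master is width-limited.
The master is 4600 / 2.390 ≈ 1924.6862 px tall.
Leftover height: 2875 − 1924.6862 = 950.3138 px.
That's 950.3138 × 4600 ≈ 4371444 black pixels.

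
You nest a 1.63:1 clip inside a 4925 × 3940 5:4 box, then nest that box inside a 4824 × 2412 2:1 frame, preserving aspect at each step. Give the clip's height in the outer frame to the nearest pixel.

Inside the 4925×3940 canvas the clip is width-limited at 4925.00 × 3021.47.
5:4 in 4824×2412: fills the height, so the intermediate becomes 3015.00 × 2412.00 — a scale of ×0.6122.
Applying the same ×0.6122: 3021.47 → 1849.69.

1850 px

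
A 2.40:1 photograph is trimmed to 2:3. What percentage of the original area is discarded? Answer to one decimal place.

72.2%

2:3 is narrower than 2.40:1, so the crop keeps the full height and trims the width.
(0.667)/(2.400) ≈ 0.278 of the area survives, leaving 72.22% discarded.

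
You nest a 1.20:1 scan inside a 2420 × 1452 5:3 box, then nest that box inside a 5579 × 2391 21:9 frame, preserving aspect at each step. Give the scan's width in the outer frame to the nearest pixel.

2869 px

1.20:1 in 2420×1452: fills the height, so the scan is 1742.40 × 1452.00.
Second fit — the 5:3 canvas into 5579×2391 spans the height: 3985.00 × 2391.00 (×1.6467 from 2420×1452).
Applying the same ×1.6467: 1742.40 → 2869.20.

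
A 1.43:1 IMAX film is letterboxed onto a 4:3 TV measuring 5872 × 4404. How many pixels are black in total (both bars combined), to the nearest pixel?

Since 1.430 > 1.333, the film is width-limited.
The film is 5872 / 1.430 ≈ 4106.2937 px tall.
4404 − 4106.2937 = 297.7063 px of bars.
Across the 5872-px span: 297.7063 × 5872 ≈ 1748131 px.

1748131 pixels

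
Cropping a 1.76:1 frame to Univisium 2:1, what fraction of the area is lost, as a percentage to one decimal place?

The width stays; only height is cut (since Univisium 2:1 is wider than 1.76:1).
Fraction kept = (1.760)/(2.000) ≈ 88.00%, so 12.00% is lost.

12.0%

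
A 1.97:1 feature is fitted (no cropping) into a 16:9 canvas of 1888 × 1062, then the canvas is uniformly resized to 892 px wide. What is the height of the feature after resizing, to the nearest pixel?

At 1888×1062 the feature is width-limited, so height = 1888 / 1.970 ≈ 958.38 px.
The frame scales by 892/1888 = 0.4725; 958.38 × 0.4725 ≈ 452.79 px.

453 px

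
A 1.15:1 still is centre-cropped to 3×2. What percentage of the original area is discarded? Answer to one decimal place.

23.3%

3×2 is wider than 1.15:1, so the crop keeps the full width and trims the height.
Fraction kept = (1.150)/(1.500) ≈ 76.67%, so 23.33% is lost.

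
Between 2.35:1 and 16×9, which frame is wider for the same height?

2.35 and 16×9 = 1.778; 2.35 > 1.778.

2.35:1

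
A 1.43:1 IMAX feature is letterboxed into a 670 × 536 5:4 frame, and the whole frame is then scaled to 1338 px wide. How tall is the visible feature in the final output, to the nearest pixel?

Fitted into 670×536, the feature spans the width; its height is 670 / 1.430 ≈ 468.53 px.
The frame scales by 1338/670 = 1.9970; 468.53 × 1.9970 ≈ 935.66 px.

936 px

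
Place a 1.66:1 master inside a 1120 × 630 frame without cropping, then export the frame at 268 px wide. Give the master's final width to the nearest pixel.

At 1120×630 the master is height-limited, so width = 630 × 1.660 ≈ 1045.80 px.
Scaling 1120 → 268 is ×0.2393, so the width becomes 1045.80 × 0.2393 ≈ 250.25 px.

250 px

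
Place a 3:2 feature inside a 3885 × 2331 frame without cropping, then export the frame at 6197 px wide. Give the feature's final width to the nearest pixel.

In the 3885×2331 frame the feature fills the height: width = 2331 × 3/2 ≈ 3496.50 px.
Resizing to 6197 px wide multiplies everything by 1.5951: 3496.50 → 5577.30 px.

5577 px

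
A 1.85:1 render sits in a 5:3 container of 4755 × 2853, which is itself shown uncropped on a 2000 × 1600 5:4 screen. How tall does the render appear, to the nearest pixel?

1081 px

1.85:1 in 4755×2853: fills the width, so the render is 4755.00 × 2570.27.
Second fit — the 5:3 canvas into 2000×1600 spans the width: 2000.00 × 1200.00 (×0.4206 from 4755×2853).
Applying the same ×0.4206: 2570.27 → 1081.08.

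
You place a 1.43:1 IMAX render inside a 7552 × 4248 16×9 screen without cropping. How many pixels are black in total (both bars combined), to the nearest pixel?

Since 1.430 < 1.778, the render is height-limited.
That makes the image 6074.6400 px wide (4248 × 1.430).
7552 − 6074.6400 = 1477.3600 px of bars.
Across the 4248-px span: 1477.3600 × 4248 ≈ 6275825 px.

6275825 pixels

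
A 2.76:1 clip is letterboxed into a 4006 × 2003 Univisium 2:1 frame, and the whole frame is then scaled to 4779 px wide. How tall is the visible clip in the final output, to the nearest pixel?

1732 px

In the 4006×2003 frame the clip fills the width: height = 4006 / 2.760 ≈ 1451.45 px.
The frame scales by 4779/4006 = 1.1930; 1451.45 × 1.1930 ≈ 1731.52 px.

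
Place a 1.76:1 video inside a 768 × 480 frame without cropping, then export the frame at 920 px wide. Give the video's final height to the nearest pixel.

523 px

In the 768×480 frame the video fills the width: height = 768 / 1.760 ≈ 436.36 px.
Resizing to 920 px wide multiplies everything by 1.1979: 436.36 → 522.73 px.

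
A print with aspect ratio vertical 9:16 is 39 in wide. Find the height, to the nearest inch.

69 in

39·16/9 = 69.33.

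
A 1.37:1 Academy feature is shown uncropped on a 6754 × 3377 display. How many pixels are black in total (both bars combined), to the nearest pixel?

1.37:1 Academy (1.370) < Univisium 2:1 (2.000), so the feature fills the height.
Content width = 3377 × 1.370 ≈ 4626.4900 px.
Black = 6754 − 4626.4900 = 2127.5100 px.
That's 2127.5100 × 3377 ≈ 7184601 black pixels.

7184601 pixels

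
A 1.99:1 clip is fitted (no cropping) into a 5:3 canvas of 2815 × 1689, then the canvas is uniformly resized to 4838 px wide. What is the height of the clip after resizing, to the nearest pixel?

At 2815×1689 the clip is width-limited, so height = 2815 / 1.990 ≈ 1414.57 px.
The frame scales by 4838/2815 = 1.7187; 1414.57 × 1.7187 ≈ 2431.16 px.

2431 px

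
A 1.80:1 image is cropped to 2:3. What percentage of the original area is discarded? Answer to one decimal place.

63.0%

2:3 is narrower than 1.80:1, so the crop keeps the full height and trims the width.
Fraction kept = (0.667)/(1.800) ≈ 37.04%, so 62.96% is lost.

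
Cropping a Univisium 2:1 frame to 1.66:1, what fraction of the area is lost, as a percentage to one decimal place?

The height stays; only width is cut (since 1.66:1 is narrower than Univisium 2:1).
Fraction kept = (1.660)/(2.000) ≈ 83.00%, so 17.00% is lost.

17.0%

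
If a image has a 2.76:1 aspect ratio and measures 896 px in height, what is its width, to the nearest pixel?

896 × 2.760 = 2472.96.

2473 px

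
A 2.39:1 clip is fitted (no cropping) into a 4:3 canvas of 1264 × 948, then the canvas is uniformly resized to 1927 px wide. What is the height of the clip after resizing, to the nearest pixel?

At 1264×948 the clip is width-limited, so height = 1264 / 2.390 ≈ 528.87 px.
Resizing to 1927 px wide multiplies everything by 1.5245: 528.87 → 806.28 px.

806 px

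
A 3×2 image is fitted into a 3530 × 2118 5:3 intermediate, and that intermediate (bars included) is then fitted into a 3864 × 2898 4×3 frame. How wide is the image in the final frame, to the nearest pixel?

3478 px

3×2 in 3530×2118: fills the height, so the image is 3177.00 × 2118.00.
The 5:3 canvas is width-limited in 3864×2898, giving 3864.00 × 2318.40; scale factor 1.0946.
The image scales with it: width 3177.00 × 1.0946 ≈ 3477.60.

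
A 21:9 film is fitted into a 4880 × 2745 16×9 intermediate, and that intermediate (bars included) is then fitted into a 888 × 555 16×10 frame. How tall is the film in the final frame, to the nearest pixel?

381 px

21:9 in 4880×2745: fills the width, so the film is 4880.00 × 2091.43.
16×9 in 888×555: fills the width, so the intermediate becomes 888.00 × 499.50 — a scale of ×0.1820.
So the film's height is 2091.43 × 0.1820 ≈ 380.57.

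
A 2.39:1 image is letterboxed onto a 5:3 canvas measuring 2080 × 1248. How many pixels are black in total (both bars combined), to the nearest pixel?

Since 2.390 > 1.667, the image is width-limited.
The image is 2080 / 2.390 ≈ 870.2929 px tall.
1248 − 870.2929 = 377.7071 px of bars.
Bar area = 377.7071 × 2080 ≈ 785631 px.

785631 pixels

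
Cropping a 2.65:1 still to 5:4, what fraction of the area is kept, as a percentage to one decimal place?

Going from 2.65:1 to 5:4 means cutting width while keeping height.
Fraction kept = (1.250)/(2.650) ≈ 47.17%.

47.2%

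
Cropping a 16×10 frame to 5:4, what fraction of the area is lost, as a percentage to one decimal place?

The height stays; only width is cut (since 5:4 is narrower than 16×10).
(1.250)/(1.600) ≈ 0.781 of the area survives, leaving 21.88% discarded.

21.9%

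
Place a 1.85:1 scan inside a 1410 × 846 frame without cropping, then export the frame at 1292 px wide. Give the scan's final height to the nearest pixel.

698 px

In the 1410×846 frame the scan fills the width: height = 1410 / 1.850 ≈ 762.16 px.
Resizing to 1292 px wide multiplies everything by 0.9163: 762.16 → 698.38 px.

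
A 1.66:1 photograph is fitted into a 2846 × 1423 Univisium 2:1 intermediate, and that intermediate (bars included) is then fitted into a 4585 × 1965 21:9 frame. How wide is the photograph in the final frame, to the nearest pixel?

First fit — 1.66:1 into 2846×1423 spans the height: 2362.18 × 1423.00.
Univisium 2:1 in 4585×1965: fills the height, so the intermediate becomes 3930.00 × 1965.00 — a scale of ×1.3809.
The photograph scales with it: width 2362.18 × 1.3809 ≈ 3261.90.

3262 px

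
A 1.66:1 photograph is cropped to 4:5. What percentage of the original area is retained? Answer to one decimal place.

48.2%

The height stays; only width is cut (since 4:5 is narrower than 1.66:1).
(0.800)/(1.660) ≈ 0.482 of the area survives.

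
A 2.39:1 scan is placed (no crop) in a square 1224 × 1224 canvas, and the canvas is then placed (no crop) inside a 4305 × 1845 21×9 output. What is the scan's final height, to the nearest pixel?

Inside the 1224×1224 canvas the scan is width-limited at 1224.00 × 512.13.
Second fit — the square canvas into 4305×1845 spans the height: 1845.00 × 1845.00 (×1.5074 from 1224×1224).
So the scan's height is 512.13 × 1.5074 ≈ 771.97.

772 px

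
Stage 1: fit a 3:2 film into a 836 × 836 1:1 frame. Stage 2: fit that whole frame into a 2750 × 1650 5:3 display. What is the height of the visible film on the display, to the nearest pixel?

1100 px

3:2 in 836×836: fills the width, so the film is 836.00 × 557.33.
The 1:1 canvas is height-limited in 2750×1650, giving 1650.00 × 1650.00; scale factor 1.9737.
The film scales with it: height 557.33 × 1.9737 ≈ 1100.00.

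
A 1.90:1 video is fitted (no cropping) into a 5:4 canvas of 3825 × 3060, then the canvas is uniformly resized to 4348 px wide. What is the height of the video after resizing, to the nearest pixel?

Fitted into 3825×3060, the video spans the width; its height is 3825 / 1.900 ≈ 2013.16 px.
The frame scales by 4348/3825 = 1.1367; 2013.16 × 1.1367 ≈ 2288.42 px.

2288 px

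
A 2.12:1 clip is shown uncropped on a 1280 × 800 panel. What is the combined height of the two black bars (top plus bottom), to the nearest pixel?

196 px

2.12:1 is wider than 16×10, so it spans the full width.
That makes the image 603.77 px tall (1280 / 2.120).
800 − 603.77 = 196.23 px of bars.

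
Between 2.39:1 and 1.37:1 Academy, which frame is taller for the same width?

1.37:1 Academy

2.39 and 1.37; 2.39 > 1.37. The smaller width-to-height ratio is the taller frame.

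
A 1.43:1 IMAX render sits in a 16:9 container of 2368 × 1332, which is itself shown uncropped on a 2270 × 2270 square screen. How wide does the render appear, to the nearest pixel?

1826 px

Inside the 2368×1332 canvas the render is height-limited at 1904.76 × 1332.00.
16:9 in 2270×2270: fills the width, so the intermediate becomes 2270.00 × 1276.88 — a scale of ×0.9586.
Applying the same ×0.9586: 1904.76 → 1825.93.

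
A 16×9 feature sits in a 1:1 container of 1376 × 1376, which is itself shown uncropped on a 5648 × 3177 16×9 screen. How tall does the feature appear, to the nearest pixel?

1787 px

First fit — 16×9 into 1376×1376 spans the width: 1376.00 × 774.00.
The 1:1 canvas is height-limited in 5648×3177, giving 3177.00 × 3177.00; scale factor 2.3089.
Applying the same ×2.3089: 774.00 → 1787.06.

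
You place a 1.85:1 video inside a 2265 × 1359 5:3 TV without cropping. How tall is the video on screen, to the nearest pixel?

1.85:1 (1.850) > 5:3 (1.667), so the video fills the width.
The video is 2265 / 1.850 ≈ 1224.32 px tall.

1224 px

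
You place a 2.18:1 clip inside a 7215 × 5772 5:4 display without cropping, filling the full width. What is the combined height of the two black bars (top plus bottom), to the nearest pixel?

2462 px

Content height = 7215 / 2.180 ≈ 3309.63 px.
Leftover height: 5772 − 3309.63 = 2462.37 px.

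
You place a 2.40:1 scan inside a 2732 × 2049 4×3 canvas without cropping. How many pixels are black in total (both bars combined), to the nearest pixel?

2487941 pixels

2.40:1 (2.400) > 4×3 (1.333), so the scan fills the width.
The scan is 2732 / 2.400 ≈ 1138.3333 px tall.
2049 − 1138.3333 = 910.6667 px of bars.
Bar area = 910.6667 × 2732 ≈ 2487941 px.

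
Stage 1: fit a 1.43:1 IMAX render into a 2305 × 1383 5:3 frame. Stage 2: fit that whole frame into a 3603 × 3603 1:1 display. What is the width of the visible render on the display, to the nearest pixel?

1.43:1 IMAX in 2305×1383: fills the height, so the render is 1977.69 × 1383.00.
5:3 in 3603×3603: fills the width, so the intermediate becomes 3603.00 × 2161.80 — a scale of ×1.5631.
So the render's width is 1977.69 × 1.5631 ≈ 3091.37.

3091 px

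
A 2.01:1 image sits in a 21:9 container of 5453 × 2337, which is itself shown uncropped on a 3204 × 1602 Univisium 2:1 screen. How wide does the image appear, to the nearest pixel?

2760 px

2.01:1 in 5453×2337: fills the height, so the image is 4697.37 × 2337.00.
21:9 in 3204×1602: fills the width, so the intermediate becomes 3204.00 × 1373.14 — a scale of ×0.5876.
Applying the same ×0.5876: 4697.37 → 2760.02.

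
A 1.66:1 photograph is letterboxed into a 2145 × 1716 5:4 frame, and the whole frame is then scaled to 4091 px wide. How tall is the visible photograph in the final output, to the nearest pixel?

In the 2145×1716 frame the photograph fills the width: height = 2145 / 1.660 ≈ 1292.17 px.
The frame scales by 4091/2145 = 1.9072; 1292.17 × 1.9072 ≈ 2464.46 px.

2464 px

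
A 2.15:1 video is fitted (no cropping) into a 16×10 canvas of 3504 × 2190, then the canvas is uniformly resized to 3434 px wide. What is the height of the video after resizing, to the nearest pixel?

In the 3504×2190 frame the video fills the width: height = 3504 / 2.150 ≈ 1629.77 px.
The frame scales by 3434/3504 = 0.9800; 1629.77 × 0.9800 ≈ 1597.21 px.

1597 px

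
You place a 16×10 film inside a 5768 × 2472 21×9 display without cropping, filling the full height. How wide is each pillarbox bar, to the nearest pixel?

906 px

The film is 2472 × 16/10 ≈ 3955.20 px wide.
Black = 5768 − 3955.20 = 1812.80 px, or 906.40 per bar.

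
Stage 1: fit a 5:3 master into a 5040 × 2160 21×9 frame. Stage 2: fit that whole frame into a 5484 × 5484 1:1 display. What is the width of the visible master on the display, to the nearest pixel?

5:3 in 5040×2160: fills the height, so the master is 3600.00 × 2160.00.
Second fit — the 21×9 canvas into 5484×5484 spans the width: 5484.00 × 2350.29 (×1.0881 from 5040×2160).
So the master's width is 3600.00 × 1.0881 ≈ 3917.14.

3917 px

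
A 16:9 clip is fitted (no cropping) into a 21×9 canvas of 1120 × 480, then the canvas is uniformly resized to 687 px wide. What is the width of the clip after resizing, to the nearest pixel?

At 1120×480 the clip is height-limited, so width = 480 × 16/9 ≈ 853.33 px.
Scaling 1120 → 687 is ×0.6134, so the width becomes 853.33 × 0.6134 ≈ 523.43 px.

523 px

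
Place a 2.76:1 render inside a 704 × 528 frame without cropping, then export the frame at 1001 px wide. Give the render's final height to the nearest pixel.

Fitted into 704×528, the render spans the width; its height is 704 / 2.760 ≈ 255.07 px.
Resizing to 1001 px wide multiplies everything by 1.4219: 255.07 → 362.68 px.

363 px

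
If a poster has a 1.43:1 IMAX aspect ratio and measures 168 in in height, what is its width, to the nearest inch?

At 1.43:1 IMAX, 168 × 1.430 ≈ 240.24.

240 in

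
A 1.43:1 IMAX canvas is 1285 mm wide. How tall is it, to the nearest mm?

At 1.43:1 IMAX, 1285 / 1.430 ≈ 898.60.

899 mm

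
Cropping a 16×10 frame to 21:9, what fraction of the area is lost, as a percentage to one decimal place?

31.4%

21:9 is wider than 16×10, so the crop keeps the full width and trims the height.
Fraction kept = (1.600)/(2.333) ≈ 68.57%, so 31.43% is lost.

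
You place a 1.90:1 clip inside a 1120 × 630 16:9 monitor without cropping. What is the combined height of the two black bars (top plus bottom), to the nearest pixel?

1.90:1 is wider than 16:9, so it spans the full width.
The clip is 1120 / 1.900 ≈ 589.47 px tall.
630 − 589.47 = 40.53 px of bars.

41 px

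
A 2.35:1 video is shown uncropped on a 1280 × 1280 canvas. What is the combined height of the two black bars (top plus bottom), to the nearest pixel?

2.35:1 is wider than 1:1, so it spans the full width.
That makes the image 544.68 px tall (1280 / 2.350).
Leftover height: 1280 − 544.68 = 735.32 px.

735 px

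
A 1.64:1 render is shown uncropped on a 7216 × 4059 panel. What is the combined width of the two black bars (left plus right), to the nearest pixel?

1.64:1 (1.640) < 16×9 (1.778), so the render fills the height.
That makes the image 6656.76 px wide (4059 × 1.640).
Leftover width: 7216 − 6656.76 = 559.24 px.

559 px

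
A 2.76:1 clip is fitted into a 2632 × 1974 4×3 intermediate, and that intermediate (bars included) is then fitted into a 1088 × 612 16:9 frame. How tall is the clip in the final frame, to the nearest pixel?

296 px

Inside the 2632×1974 canvas the clip is width-limited at 2632.00 × 953.62.
4×3 in 1088×612: fills the height, so the intermediate becomes 816.00 × 612.00 — a scale of ×0.3100.
Applying the same ×0.3100: 953.62 → 295.65.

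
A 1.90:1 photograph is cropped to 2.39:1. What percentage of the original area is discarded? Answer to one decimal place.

The width stays; only height is cut (since 2.39:1 is wider than 1.90:1).
(1.900)/(2.390) ≈ 0.795 of the area survives, leaving 20.50% discarded.

20.5%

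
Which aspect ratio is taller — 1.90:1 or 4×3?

1.9 and 4×3 = 1.333; 1.9 > 1.333. The smaller width-to-height ratio is the taller frame.

4×3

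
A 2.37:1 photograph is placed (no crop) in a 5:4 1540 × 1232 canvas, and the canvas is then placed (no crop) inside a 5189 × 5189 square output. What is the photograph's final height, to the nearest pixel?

2.37:1 in 1540×1232: fills the width, so the photograph is 1540.00 × 649.79.
The 5:4 canvas is width-limited in 5189×5189, giving 5189.00 × 4151.20; scale factor 3.3695.
Applying the same ×3.3695: 649.79 → 2189.45.

2189 px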